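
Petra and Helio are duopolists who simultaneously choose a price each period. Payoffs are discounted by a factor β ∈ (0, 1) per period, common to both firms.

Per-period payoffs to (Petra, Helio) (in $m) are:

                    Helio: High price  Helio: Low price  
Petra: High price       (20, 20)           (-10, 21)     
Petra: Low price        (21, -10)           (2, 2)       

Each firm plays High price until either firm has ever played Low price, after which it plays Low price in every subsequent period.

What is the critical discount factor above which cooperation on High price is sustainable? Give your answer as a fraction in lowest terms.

1/19

20/(1−β) ≥ 21 + 2β/(1−β)
20 ≥ 21 − 19β
β ≥ 1/19.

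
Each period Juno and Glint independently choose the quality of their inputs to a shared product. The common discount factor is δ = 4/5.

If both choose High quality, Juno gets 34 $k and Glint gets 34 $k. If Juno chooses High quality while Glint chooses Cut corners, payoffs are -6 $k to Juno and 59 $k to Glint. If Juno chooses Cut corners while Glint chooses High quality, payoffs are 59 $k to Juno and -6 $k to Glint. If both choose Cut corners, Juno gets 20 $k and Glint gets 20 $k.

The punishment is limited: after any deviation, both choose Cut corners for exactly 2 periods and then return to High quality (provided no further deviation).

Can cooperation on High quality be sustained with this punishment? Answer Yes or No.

No

IC: δ+…+δ^2 ≥ (59−34)/(34−20) = 25/14.
At δ = 4/5: partial sum = 1.4400 < 1.7857. Cooperation not sustainable.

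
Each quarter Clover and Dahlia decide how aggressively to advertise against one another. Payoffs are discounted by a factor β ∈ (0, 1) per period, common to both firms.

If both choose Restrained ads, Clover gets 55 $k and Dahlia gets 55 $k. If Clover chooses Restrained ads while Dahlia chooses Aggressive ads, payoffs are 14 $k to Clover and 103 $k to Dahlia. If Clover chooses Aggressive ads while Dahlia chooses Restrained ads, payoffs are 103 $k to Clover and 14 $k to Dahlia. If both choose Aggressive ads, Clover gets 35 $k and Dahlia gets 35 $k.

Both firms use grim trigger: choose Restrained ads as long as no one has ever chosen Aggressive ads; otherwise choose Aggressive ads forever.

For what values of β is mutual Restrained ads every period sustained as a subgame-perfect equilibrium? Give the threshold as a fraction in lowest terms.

12/17

55/(1−β) ≥ 103 + 35β/(1−β)
55 ≥ 103 − 68β
β ≥ 48/68 = 12/17.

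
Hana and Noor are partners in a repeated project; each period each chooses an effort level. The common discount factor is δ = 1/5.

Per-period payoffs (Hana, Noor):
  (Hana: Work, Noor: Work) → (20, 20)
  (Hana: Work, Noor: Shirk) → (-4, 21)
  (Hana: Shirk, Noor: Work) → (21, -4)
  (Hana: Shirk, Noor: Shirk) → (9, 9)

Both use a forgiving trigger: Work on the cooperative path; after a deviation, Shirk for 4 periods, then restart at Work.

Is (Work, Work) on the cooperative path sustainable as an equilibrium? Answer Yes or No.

Comparing payoff streams over the 5 periods until play realigns: cooperate → 20(1+δ+…+δ^4); deviate → 21 + 9(δ+…+δ^4).
Cooperation is sustained iff (20−9)(δ+…+δ^4) ≥ 21−20.
δ+…+δ^4 = 1/5·(1−(1/5)^4)/(1−1/5) = 0.2496, and (21−20)/(20−9) = 0.0909.
0.2496 ≥ 0.0909, so cooperation is sustainable.

Yes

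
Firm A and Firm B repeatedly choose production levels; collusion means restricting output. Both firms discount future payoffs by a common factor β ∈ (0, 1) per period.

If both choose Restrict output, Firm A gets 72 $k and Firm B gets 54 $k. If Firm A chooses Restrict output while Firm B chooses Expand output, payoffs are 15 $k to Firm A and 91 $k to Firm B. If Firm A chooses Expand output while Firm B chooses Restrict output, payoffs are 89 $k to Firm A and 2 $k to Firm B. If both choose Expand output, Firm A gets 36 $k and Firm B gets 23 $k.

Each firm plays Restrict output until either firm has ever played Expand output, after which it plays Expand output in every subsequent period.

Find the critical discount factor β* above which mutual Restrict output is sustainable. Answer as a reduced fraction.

Firm A: cooperation gives 72 each period; deviation gives 89 once then 36 forever.
  72/(1−β) ≥ 89 + 36β/(1−β) ⇒ β ≥ 17/53.
Firm B: cooperation gives 54 each period; deviation gives 91 once then 23 forever.
  β ≥ 37/68.
Both must hold, so the binding constraint is Firm B's: β ≥ 37/68.

37/68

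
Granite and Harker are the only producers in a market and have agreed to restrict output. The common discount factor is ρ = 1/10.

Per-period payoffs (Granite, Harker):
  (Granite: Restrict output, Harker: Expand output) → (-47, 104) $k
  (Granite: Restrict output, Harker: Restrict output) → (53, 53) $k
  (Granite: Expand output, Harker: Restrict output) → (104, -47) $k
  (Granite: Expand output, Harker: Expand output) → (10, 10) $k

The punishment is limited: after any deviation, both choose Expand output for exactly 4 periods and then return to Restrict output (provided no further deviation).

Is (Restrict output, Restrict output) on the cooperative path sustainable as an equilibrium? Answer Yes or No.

A one-shot deviation gives 104 now, then 10 for 4 periods, then back to 53.
Gain from deviating: (104−53) today; loss: (53−10) in each of the next 4 periods.
No-deviation condition: (53−10)(ρ+…+ρ^4) ≥ 104−53, i.e. ρ+…+ρ^4 ≥ 51/43.
At ρ = 1/10: ρ+…+ρ^4 = 0.1111 < 1.1860.
So cooperation is not sustainable.

No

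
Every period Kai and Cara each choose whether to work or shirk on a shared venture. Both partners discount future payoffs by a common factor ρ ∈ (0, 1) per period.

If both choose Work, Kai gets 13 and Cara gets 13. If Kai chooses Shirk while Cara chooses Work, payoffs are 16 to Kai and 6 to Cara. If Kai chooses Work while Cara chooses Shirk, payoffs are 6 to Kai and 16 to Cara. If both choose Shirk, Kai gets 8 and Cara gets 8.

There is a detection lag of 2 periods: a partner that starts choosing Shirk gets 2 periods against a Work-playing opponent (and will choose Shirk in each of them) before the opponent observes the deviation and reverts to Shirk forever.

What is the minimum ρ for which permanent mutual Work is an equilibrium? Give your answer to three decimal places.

0.612

The best deviation is to choose Shirk for all 2 undetected periods, earning 16 each, then 8 forever once detected.
Deviation value: 16(1−ρ^2)/(1−ρ) + 8ρ^2/(1−ρ); cooperation value: 13/(1−ρ).
IC: 13 ≥ 16(1−ρ^2) + 8ρ^2 = 16 − 8ρ^2.
So ρ^2 ≥ 3/8, giving ρ ≥ (3/8)^(1/2) ≈ 0.612.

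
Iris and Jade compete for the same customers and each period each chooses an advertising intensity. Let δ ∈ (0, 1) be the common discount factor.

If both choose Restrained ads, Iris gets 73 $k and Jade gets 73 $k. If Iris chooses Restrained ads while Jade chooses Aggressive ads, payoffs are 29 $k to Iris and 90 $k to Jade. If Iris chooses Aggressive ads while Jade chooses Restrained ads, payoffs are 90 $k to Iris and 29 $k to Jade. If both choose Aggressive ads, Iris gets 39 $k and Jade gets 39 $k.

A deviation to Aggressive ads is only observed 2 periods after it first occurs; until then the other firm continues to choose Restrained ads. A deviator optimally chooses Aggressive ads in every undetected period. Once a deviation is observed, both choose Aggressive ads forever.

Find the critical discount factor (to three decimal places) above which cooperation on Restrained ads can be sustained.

The best deviation is to choose Aggressive ads for all 2 undetected periods, earning 90 each, then 39 forever once detected.
Deviation value: 90(1−δ^2)/(1−δ) + 39δ^2/(1−δ); cooperation value: 73/(1−δ).
IC: 73 ≥ 90(1−δ^2) + 39δ^2 = 90 − 51δ^2.
So δ^2 ≥ 17/51 = 1/3, giving δ ≥ (1/3)^(1/2) ≈ 0.577.

0.577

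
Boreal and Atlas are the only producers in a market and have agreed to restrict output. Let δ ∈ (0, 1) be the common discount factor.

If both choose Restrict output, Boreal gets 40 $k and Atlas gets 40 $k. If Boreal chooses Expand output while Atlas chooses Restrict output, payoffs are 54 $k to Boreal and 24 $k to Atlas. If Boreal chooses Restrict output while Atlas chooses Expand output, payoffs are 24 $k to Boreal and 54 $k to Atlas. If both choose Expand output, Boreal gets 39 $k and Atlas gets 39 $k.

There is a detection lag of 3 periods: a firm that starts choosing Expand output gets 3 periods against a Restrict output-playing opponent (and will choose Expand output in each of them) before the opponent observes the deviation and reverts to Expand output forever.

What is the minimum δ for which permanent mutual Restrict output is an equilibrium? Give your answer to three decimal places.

0.977

Deviating for the 3 undetected periods gains 54−40 = 14 per period over cooperation, then loses 40−39 = 1 per period forever once punishment starts.
Gain: 14(1 + δ + … + δ^2); loss: 1·δ^3/(1−δ).
No profitable deviation ⇔ 14(1−δ^3) ≤ 1·δ^3, i.e. δ^3 ≥ 14/(14+1) = 14/15.
Hence δ ≥ (14/15)^(1/3) ≈ 0.977.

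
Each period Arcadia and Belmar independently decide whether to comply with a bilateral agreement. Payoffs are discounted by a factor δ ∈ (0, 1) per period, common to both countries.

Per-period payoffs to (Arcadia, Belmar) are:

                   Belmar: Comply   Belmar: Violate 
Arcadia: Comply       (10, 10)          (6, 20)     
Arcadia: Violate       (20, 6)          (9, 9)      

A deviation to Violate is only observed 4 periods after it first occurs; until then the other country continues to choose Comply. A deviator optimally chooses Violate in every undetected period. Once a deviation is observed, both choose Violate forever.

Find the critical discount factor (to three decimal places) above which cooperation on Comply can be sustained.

0.976

Deviating for the 4 undetected periods gains 20−10 = 10 per period over cooperation, then loses 10−9 = 1 per period forever once punishment starts.
Gain: 10(1 + δ + … + δ^3); loss: 1·δ^4/(1−δ).
No profitable deviation ⇔ 10(1−δ^4) ≤ 1·δ^4, i.e. δ^4 ≥ 10/(10+1) = 10/11.
Hence δ ≥ (10/11)^(1/4) ≈ 0.976.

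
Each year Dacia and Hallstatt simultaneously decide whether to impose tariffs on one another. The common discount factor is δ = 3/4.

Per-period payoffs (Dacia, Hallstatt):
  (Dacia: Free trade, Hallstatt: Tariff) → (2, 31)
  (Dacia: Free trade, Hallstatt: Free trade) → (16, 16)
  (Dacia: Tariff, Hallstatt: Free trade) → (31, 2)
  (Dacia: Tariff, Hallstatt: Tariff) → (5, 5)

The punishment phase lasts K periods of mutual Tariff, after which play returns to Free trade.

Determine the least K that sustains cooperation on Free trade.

No profitable deviation requires (16−5)(δ+…+δ^K) ≥ 31−16, i.e. δ+…+δ^K ≥ 15/11 ≈ 1.3636.
With δ = 3/4, the partial sums are K=1: 0.7500, K=2: 1.3125, K=3: 1.7344.
K = 3 is the first length at which the sum reaches 1.3636.

3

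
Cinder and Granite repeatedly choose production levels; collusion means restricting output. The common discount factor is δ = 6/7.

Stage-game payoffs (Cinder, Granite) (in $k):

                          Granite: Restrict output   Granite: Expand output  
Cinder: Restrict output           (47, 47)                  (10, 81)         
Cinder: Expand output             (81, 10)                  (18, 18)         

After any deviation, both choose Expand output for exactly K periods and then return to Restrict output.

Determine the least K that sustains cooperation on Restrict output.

2

No profitable deviation requires (47−18)(δ+…+δ^K) ≥ 81−47, i.e. δ+…+δ^K ≥ 34/29 ≈ 1.1724.
With δ = 6/7, the partial sums are K=1: 0.8571, K=2: 1.5918.
K = 2 is the first length at which the sum reaches 1.1724.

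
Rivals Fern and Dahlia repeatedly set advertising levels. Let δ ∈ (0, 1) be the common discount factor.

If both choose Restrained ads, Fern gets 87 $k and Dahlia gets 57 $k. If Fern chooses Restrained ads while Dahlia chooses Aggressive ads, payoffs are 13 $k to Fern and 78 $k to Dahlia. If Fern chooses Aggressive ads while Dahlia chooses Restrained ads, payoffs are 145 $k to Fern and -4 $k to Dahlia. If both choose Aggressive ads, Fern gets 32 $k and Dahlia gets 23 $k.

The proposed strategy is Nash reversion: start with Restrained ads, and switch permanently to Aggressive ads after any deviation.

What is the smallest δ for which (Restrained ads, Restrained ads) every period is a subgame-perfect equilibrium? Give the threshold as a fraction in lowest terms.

For Fern: deviation gain 145−87 = 58, per-period punishment loss 87−32 = 55. IC gives δ ≥ 58/113.
For Dahlia: gain 21, loss 34 per period, so δ ≥ 21/55.
The tighter constraint is Fern's, so cooperation needs δ ≥ 58/113.

58/113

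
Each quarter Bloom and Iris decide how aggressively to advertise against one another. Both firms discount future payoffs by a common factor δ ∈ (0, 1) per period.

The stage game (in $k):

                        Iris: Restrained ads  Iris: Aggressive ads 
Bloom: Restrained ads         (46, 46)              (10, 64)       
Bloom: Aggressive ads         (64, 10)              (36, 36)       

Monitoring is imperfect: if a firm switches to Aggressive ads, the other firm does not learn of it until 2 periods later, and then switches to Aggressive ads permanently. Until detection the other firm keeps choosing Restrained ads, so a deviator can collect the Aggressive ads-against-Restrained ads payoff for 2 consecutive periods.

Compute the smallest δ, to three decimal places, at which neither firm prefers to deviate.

Deviating for the 2 undetected periods gains 64−46 = 18 per period over cooperation, then loses 46−36 = 10 per period forever once punishment starts.
Gain: 18(1 + δ + … + δ^1); loss: 10·δ^2/(1−δ).
No profitable deviation ⇔ 18(1−δ^2) ≤ 10·δ^2, i.e. δ^2 ≥ 18/(18+10) = 9/14.
Hence δ ≥ (9/14)^(1/2) ≈ 0.802.

0.802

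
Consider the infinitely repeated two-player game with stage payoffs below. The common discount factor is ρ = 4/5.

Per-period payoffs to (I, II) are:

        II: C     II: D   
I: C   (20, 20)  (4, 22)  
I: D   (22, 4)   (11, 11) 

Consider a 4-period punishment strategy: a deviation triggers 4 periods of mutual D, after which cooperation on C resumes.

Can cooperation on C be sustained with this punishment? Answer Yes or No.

Yes

IC: ρ+…+ρ^4 ≥ (22−20)/(20−11) = 2/9.
At ρ = 4/5: partial sum = 2.3616 ≥ 0.2222. Cooperation sustainable.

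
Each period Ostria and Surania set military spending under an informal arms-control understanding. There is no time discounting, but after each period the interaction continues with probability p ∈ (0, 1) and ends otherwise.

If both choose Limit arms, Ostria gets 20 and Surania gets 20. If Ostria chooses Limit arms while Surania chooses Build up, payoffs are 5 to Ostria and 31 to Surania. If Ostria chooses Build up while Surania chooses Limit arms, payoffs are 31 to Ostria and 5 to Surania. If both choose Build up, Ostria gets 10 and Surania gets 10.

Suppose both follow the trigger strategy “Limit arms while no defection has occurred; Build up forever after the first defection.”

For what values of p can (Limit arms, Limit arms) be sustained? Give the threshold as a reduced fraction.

11/21

Expected cooperation value is 20 + p·20 + p²·20 + … = 20/(1−p); deviation gives 31 + p·10/(1−p).
20 ≥ 31(1−p) + 10p ⇒ 21p ≥ 11 ⇒ p ≥ 11/21.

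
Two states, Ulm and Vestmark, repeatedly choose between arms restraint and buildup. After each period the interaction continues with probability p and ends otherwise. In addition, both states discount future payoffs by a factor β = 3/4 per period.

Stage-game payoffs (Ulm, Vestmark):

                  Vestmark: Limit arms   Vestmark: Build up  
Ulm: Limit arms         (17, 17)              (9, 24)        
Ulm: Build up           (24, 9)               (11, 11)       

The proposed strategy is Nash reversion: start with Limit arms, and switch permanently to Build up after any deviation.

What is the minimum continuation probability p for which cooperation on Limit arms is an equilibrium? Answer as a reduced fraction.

Expected continuation weight on next period's payoff is β·p = 3/4·p, which plays the role of the discount factor.
Cooperation requires 3/4·p ≥ (24−17)/(24−11) = 7/13, hence p ≥ 28/39.

28/39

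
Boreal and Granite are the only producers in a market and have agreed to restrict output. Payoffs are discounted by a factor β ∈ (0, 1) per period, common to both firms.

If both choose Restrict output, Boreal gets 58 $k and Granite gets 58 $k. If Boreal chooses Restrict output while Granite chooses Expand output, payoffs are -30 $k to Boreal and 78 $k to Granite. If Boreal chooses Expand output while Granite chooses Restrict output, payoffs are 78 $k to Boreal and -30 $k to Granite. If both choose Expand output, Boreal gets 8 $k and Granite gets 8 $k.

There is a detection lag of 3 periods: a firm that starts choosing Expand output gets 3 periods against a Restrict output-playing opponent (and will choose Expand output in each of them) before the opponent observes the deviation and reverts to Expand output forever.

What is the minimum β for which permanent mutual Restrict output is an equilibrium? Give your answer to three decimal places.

The best deviation is to choose Expand output for all 3 undetected periods, earning 78 each, then 8 forever once detected.
Deviation value: 78(1−β^3)/(1−β) + 8β^3/(1−β); cooperation value: 58/(1−β).
IC: 58 ≥ 78(1−β^3) + 8β^3 = 78 − 70β^3.
So β^3 ≥ 20/70 = 2/7, giving β ≥ (2/7)^(1/3) ≈ 0.659.

0.659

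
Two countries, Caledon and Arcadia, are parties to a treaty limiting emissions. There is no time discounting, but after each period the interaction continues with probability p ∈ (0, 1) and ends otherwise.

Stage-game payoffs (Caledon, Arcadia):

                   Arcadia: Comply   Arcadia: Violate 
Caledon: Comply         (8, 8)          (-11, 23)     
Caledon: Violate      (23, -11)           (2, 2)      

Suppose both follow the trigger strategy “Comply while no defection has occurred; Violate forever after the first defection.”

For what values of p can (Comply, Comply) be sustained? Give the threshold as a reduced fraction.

5/7

With no time discounting, the continuation probability p plays the role of the discount factor.
Grim-trigger IC: 8/(1−p) ≥ 23 + 2p/(1−p) ⇒ p ≥ (23−8)/(23−2) = 5/7.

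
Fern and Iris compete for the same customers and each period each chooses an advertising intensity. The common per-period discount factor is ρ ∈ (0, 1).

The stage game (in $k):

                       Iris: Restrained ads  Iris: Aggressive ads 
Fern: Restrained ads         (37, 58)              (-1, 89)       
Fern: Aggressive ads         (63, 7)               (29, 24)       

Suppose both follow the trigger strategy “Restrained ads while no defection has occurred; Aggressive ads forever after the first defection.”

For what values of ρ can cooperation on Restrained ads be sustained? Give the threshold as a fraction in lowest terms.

13/17

For Fern: deviation gain 63−37 = 26, per-period punishment loss 37−29 = 8. IC gives ρ ≥ 26/34 = 13/17.
For Iris: gain 31, loss 34 per period, so ρ ≥ 31/65.
The tighter constraint is Fern's, so cooperation needs ρ ≥ 13/17.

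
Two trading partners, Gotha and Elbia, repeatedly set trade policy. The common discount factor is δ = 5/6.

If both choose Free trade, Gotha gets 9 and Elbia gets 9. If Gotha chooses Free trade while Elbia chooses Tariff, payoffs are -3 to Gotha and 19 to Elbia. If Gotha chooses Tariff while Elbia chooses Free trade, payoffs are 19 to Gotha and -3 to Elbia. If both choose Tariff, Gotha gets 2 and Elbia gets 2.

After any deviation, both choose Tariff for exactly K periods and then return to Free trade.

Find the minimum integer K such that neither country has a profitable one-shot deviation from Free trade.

2

No profitable deviation requires (9−2)(δ+…+δ^K) ≥ 19−9, i.e. δ+…+δ^K ≥ 10/7 ≈ 1.4286.
With δ = 5/6, the partial sums are K=1: 0.8333, K=2: 1.5278.
K = 2 is the first length at which the sum reaches 1.4286.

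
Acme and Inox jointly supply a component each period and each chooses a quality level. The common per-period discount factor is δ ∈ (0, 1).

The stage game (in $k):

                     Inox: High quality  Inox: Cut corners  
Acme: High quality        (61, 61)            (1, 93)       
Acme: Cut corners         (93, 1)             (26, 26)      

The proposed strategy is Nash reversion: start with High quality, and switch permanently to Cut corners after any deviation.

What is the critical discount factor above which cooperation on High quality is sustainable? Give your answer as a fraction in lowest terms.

61/(1−δ) ≥ 93 + 26δ/(1−δ)
61 ≥ 93 − 67δ
δ ≥ 32/67.

32/67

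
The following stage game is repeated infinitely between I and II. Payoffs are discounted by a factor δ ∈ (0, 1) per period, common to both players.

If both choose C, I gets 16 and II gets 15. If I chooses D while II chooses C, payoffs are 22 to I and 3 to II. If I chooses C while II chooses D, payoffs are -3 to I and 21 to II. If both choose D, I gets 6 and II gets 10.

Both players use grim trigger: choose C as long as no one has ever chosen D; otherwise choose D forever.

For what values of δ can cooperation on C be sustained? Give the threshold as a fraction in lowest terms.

I's threshold: (22−16)/(22−6) = 3/8.
II's threshold: (21−15)/(21−10) = 6/11.
3/8 < 6/11, so II binds and δ* = 6/11.

6/11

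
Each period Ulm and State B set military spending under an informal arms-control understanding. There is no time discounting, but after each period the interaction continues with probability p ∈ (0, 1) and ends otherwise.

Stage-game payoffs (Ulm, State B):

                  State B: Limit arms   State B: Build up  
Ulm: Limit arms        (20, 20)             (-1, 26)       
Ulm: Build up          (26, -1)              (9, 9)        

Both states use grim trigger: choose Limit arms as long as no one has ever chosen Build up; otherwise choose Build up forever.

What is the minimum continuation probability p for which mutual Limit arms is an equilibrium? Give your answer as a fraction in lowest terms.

Expected cooperation value is 20 + p·20 + p²·20 + … = 20/(1−p); deviation gives 26 + p·9/(1−p).
20 ≥ 26(1−p) + 9p ⇒ 17p ≥ 6 ⇒ p ≥ 6/17.

6/17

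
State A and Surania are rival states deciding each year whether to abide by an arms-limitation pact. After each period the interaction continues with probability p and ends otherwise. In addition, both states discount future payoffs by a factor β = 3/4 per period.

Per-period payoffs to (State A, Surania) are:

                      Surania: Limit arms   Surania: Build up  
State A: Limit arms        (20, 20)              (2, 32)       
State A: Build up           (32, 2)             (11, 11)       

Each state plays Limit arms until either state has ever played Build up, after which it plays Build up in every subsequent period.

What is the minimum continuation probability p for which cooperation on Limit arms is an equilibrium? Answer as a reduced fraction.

16/21

With continuation probability p and discount β, the effective per-period discount factor is βp.
Grim-trigger IC: βp ≥ (32−20)/(32−11) = 4/7.
So p ≥ (4/7)/(3/4) = 16/21.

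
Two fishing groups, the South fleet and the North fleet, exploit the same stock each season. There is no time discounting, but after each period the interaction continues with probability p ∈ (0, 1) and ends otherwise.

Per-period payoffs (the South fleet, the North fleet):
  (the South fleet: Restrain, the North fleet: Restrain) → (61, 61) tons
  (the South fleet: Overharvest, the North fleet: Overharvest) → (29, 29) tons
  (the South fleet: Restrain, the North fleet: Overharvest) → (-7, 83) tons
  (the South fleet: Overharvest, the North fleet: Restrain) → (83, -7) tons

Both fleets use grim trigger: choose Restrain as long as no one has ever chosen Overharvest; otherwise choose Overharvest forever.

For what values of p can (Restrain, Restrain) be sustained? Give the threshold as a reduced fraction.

11/27

Expected cooperation value is 61 + p·61 + p²·61 + … = 61/(1−p); deviation gives 83 + p·29/(1−p).
61 ≥ 83(1−p) + 29p ⇒ 54p ≥ 22 ⇒ p ≥ 22/54 = 11/27.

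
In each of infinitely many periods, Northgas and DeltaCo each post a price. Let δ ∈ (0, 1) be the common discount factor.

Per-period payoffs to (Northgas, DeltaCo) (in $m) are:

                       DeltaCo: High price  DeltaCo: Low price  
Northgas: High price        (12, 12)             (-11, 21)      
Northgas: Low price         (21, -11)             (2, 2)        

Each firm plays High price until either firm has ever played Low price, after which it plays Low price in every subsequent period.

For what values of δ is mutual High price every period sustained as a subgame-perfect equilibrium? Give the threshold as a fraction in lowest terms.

9/19

12/(1−δ) ≥ 21 + 2δ/(1−δ)
12 ≥ 21 − 19δ
δ ≥ 9/19.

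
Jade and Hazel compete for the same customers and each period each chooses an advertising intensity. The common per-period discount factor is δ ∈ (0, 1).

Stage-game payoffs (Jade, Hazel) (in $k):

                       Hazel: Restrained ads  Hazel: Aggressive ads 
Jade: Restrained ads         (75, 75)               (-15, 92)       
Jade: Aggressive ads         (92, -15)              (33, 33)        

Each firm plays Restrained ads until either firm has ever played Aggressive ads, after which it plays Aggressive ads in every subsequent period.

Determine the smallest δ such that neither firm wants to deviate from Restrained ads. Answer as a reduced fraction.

17/59

75/(1−δ) ≥ 92 + 33δ/(1−δ)
75 ≥ 92 − 59δ
δ ≥ 17/59.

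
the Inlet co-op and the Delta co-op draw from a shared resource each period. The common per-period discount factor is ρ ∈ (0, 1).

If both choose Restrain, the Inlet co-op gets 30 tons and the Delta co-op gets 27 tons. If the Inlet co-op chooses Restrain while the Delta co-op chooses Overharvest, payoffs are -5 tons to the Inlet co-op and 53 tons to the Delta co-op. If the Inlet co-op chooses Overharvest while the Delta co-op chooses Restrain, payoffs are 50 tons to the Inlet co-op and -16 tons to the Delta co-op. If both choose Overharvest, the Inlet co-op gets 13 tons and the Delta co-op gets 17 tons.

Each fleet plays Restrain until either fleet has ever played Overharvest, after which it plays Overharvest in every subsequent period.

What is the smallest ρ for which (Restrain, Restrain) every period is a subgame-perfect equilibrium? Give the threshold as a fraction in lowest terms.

For the Inlet co-op: deviation gain 50−30 = 20, per-period punishment loss 30−13 = 17. IC gives ρ ≥ 20/37.
For the Delta co-op: gain 26, loss 10 per period, so ρ ≥ 26/36 = 13/18.
The tighter constraint is the Delta co-op's, so cooperation needs ρ ≥ 13/18.

13/18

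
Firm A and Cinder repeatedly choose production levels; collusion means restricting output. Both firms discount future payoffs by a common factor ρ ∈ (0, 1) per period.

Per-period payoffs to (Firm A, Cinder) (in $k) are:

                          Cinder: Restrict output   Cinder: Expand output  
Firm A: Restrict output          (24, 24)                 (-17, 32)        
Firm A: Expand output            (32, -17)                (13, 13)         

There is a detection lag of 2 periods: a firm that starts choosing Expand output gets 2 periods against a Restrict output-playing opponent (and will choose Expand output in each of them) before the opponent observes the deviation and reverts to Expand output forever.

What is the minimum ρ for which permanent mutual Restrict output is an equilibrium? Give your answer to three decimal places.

0.649

The best deviation is to choose Expand output for all 2 undetected periods, earning 32 each, then 13 forever once detected.
Deviation value: 32(1−ρ^2)/(1−ρ) + 13ρ^2/(1−ρ); cooperation value: 24/(1−ρ).
IC: 24 ≥ 32(1−ρ^2) + 13ρ^2 = 32 − 19ρ^2.
So ρ^2 ≥ 8/19, giving ρ ≥ (8/19)^(1/2) ≈ 0.649.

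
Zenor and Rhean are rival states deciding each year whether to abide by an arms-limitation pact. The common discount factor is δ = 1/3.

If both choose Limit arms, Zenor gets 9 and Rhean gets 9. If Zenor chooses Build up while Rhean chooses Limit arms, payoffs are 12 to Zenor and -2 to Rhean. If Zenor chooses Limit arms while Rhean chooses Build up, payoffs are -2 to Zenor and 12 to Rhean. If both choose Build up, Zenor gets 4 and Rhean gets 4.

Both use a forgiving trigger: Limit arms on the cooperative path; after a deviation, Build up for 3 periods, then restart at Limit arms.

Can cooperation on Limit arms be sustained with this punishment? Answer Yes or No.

No

Comparing payoff streams over the 4 periods until play realigns: cooperate → 9(1+δ+…+δ^3); deviate → 12 + 4(δ+…+δ^3).
Cooperation is sustained iff (9−4)(δ+…+δ^3) ≥ 12−9.
δ+…+δ^3 = 1/3·(1−(1/3)^3)/(1−1/3) = 0.4815, and (12−9)/(9−4) = 0.6000.
0.4815 < 0.6000, so cooperation is not sustainable.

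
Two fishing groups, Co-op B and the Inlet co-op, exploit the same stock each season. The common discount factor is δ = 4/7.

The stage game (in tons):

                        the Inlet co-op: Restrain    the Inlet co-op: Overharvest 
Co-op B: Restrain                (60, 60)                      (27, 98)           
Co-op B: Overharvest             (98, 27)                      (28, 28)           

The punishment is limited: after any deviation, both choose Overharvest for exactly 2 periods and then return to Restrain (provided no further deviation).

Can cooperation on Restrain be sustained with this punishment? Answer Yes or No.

Comparing payoff streams over the 3 periods until play realigns: cooperate → 60(1+δ+…+δ^2); deviate → 98 + 28(δ+…+δ^2).
Cooperation is sustained iff (60−28)(δ+…+δ^2) ≥ 98−60.
δ+…+δ^2 = 4/7·(1−(4/7)^2)/(1−4/7) = 0.8980, and (98−60)/(60−28) = 1.1875.
0.8980 < 1.1875, so cooperation is not sustainable.

No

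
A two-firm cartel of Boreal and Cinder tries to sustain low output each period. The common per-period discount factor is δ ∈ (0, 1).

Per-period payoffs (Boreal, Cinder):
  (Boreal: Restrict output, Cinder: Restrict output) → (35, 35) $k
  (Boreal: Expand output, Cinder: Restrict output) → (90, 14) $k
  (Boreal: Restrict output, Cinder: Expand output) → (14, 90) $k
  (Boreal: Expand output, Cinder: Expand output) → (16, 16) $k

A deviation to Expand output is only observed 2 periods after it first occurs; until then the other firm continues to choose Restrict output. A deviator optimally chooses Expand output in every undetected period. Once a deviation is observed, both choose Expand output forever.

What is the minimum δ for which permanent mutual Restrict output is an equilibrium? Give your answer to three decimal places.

A deviator earns 90 for 2 periods, then 16 forever; cooperating earns 35 forever. Multiplying the IC by (1−δ):
35 ≥ 90(1−δ^2) + 16δ^2, so 74·δ^2 ≥ 55 and δ^2 ≥ 55/74.
δ ≥ (55/74)^(1/2) ≈ 0.862.

0.862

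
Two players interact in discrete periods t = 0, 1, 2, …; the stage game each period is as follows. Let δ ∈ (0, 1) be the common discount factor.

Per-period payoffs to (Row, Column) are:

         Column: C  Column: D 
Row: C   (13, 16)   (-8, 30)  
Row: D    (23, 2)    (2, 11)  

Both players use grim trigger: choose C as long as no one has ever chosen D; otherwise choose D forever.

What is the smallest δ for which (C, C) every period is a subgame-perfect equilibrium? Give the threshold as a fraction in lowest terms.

Row's threshold: (23−13)/(23−2) = 10/21.
Column's threshold: (30−16)/(30−11) = 14/19.
10/21 < 14/19, so Column binds and δ* = 14/19.

14/19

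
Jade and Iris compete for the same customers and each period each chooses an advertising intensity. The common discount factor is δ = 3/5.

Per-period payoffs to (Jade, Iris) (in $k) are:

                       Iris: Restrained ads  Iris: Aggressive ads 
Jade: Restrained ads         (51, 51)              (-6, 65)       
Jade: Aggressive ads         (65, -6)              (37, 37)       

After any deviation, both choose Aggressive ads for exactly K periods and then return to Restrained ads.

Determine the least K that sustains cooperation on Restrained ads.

3

No profitable deviation requires (51−37)(δ+…+δ^K) ≥ 65−51, i.e. δ+…+δ^K ≥ 1 ≈ 1.0000.
With δ = 3/5, the partial sums are K=1: 0.6000, K=2: 0.9600, K=3: 1.1760.
K = 3 is the first length at which the sum reaches 1.0000.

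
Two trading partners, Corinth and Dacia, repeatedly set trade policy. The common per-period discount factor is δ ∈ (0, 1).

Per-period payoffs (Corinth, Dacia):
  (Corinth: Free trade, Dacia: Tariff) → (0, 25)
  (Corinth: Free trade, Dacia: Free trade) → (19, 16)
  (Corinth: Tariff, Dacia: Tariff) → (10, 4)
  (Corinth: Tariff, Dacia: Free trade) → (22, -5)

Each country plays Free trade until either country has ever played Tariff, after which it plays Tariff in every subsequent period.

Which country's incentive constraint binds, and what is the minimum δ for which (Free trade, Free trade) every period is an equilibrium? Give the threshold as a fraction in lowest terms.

Corinth: cooperation gives 19 each period; deviation gives 22 once then 10 forever.
  19/(1−δ) ≥ 22 + 10δ/(1−δ) ⇒ δ ≥ 3/12 = 1/4.
Dacia: cooperation gives 16 each period; deviation gives 25 once then 4 forever.
  δ ≥ 9/21 = 3/7.
Both must hold, so the binding constraint is Dacia's: δ ≥ 3/7.

Dacia; δ ≥ 3/7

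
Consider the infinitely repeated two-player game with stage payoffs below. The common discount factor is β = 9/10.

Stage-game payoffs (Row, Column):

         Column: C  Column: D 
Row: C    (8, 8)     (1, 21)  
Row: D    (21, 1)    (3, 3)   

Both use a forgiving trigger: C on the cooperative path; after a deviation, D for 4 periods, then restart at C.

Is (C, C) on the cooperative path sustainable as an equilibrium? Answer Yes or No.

Yes

A one-shot deviation gives 21 now, then 3 for 4 periods, then back to 8.
Gain from deviating: (21−8) today; loss: (8−3) in each of the next 4 periods.
No-deviation condition: (8−3)(β+…+β^4) ≥ 21−8, i.e. β+…+β^4 ≥ 13/5.
At β = 9/10: β+…+β^4 = 3.0951 ≥ 2.6000.
So cooperation is sustainable.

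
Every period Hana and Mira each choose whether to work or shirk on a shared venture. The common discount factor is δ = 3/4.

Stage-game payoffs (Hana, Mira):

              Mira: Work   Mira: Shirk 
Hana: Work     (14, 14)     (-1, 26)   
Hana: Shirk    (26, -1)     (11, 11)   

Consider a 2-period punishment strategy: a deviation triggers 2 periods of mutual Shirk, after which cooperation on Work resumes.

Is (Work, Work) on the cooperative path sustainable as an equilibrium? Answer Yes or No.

No

IC: δ+…+δ^2 ≥ (26−14)/(14−11) = 4.
At δ = 3/4: partial sum = 1.3125 < 4.0000. Cooperation not sustainable.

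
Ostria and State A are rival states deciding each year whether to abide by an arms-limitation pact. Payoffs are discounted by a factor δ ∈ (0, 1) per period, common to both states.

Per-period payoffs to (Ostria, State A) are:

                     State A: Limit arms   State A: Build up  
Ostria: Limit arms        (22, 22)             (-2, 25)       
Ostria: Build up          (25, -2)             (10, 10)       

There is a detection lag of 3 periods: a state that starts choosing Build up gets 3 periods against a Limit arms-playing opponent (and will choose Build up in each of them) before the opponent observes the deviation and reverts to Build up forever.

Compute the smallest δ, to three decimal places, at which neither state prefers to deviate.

A deviator earns 25 for 3 periods, then 10 forever; cooperating earns 22 forever. Multiplying the IC by (1−δ):
22 ≥ 25(1−δ^3) + 10δ^3, so 15·δ^3 ≥ 3 and δ^3 ≥ 1/5.
δ ≥ (1/5)^(1/3) ≈ 0.585.

0.585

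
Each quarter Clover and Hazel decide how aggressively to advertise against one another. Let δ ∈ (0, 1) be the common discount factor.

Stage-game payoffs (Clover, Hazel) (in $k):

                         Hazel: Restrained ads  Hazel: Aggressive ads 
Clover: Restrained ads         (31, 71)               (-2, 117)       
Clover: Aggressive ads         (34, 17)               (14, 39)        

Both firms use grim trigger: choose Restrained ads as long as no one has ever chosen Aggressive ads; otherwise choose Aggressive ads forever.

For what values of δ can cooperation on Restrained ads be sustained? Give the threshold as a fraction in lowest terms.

For Clover: deviation gain 34−31 = 3, per-period punishment loss 31−14 = 17. IC gives δ ≥ 3/20.
For Hazel: gain 46, loss 32 per period, so δ ≥ 46/78 = 23/39.
The tighter constraint is Hazel's, so cooperation needs δ ≥ 23/39.

23/39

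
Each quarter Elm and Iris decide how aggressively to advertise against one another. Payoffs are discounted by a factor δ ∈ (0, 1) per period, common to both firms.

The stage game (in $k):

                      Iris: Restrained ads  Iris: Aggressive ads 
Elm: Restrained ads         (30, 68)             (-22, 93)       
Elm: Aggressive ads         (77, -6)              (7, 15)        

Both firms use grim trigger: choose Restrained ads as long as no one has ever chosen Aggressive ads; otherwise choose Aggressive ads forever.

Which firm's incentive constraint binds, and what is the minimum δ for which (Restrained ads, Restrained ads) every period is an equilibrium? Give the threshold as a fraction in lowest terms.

For Elm: deviation gain 77−30 = 47, per-period punishment loss 30−7 = 23. IC gives δ ≥ 47/70.
For Iris: gain 25, loss 53 per period, so δ ≥ 25/78.
The tighter constraint is Elm's, so cooperation needs δ ≥ 47/70.

Elm; δ ≥ 47/70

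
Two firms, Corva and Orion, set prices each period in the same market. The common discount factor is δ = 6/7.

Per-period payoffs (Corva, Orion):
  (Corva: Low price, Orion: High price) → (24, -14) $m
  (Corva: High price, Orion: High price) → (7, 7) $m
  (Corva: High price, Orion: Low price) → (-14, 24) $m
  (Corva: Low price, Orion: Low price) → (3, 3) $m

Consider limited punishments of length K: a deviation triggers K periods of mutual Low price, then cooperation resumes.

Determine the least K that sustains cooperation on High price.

IC: δ(1−δ^K)/(1−δ) ≥ (24−7)/(7−3) = 17/4.
With δ = 6/7: need 1 − δ^K ≥ 17/4·(1−6/7)/(6/7), i.e. δ^K ≤ 0.2917.
Since (6/7)^7 = 0.3399 and (6/7)^8 = 0.2914, the smallest such K is 8.

8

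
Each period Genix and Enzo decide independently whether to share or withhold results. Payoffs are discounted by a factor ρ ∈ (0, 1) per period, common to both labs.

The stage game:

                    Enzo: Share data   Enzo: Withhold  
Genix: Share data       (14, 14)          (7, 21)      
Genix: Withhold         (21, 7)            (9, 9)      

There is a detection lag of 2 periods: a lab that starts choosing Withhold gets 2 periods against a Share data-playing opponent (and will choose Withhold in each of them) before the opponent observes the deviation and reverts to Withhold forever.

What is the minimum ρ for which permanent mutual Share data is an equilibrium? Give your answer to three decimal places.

Deviating for the 2 undetected periods gains 21−14 = 7 per period over cooperation, then loses 14−9 = 5 per period forever once punishment starts.
Gain: 7(1 + ρ + … + ρ^1); loss: 5·ρ^2/(1−ρ).
No profitable deviation ⇔ 7(1−ρ^2) ≤ 5·ρ^2, i.e. ρ^2 ≥ 7/(7+5) = 7/12.
Hence ρ ≥ (7/12)^(1/2) ≈ 0.764.

0.764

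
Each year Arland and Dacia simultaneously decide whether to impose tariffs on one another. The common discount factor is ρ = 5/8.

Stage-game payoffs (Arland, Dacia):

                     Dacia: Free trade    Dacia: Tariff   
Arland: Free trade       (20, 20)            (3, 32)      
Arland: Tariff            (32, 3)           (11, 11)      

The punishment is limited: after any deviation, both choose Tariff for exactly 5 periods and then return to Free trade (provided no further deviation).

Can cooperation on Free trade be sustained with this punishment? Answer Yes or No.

A one-shot deviation gives 32 now, then 11 for 5 periods, then back to 20.
Gain from deviating: (32−20) today; loss: (20−11) in each of the next 5 periods.
No-deviation condition: (20−11)(ρ+…+ρ^5) ≥ 32−20, i.e. ρ+…+ρ^5 ≥ 4/3.
At ρ = 5/8: ρ+…+ρ^5 = 1.5077 ≥ 1.3333.
So cooperation is sustainable.

Yes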